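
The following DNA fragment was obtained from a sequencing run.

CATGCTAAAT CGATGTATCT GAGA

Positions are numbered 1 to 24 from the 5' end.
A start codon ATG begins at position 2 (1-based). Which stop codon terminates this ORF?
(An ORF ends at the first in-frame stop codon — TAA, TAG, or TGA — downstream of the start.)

Codons from position 2: ATG (2–4), CTA (5–7), AAT (8–10), CGA (11–13), TGT (14–16), ATC (17–19), TGA (20–22).
The first in-frame stop codon is TGA.

TGA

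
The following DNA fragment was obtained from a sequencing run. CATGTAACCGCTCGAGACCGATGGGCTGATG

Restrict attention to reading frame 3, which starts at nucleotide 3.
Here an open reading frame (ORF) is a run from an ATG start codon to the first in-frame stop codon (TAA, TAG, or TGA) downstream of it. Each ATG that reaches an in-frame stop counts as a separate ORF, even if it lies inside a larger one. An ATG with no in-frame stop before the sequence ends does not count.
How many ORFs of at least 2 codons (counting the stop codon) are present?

Frame 3: TGT AAC CGC TCG AGA CCG ATG GGC TGA — ATG at 21, stop TGA at 27 → 9 nt.
ORFs ≥ 2 codons: frame 3 21–29 (3 codons). Count = 1.

1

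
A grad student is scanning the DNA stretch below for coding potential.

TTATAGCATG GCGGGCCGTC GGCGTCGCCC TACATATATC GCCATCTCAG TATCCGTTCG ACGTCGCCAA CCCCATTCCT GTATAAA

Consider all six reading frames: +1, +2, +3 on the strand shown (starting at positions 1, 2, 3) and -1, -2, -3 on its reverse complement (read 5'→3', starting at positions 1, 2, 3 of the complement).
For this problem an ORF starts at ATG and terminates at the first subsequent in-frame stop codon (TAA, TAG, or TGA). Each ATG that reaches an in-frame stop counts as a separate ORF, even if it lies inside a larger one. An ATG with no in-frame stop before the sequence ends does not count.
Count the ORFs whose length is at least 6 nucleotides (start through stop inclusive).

Reverse complement (5'→3'): TTTATACAGGAATGGGGTTGGCGACGTCGAACGGATACTGAGATGGCGATATATGTAGGGCGACGCCGACGGCCCGCCATGCTATAA
Frame +1: TTA TAG CAT GGC GGG CCG TCG GCG TCG CCC TAC ATA TAT CGC CAT CTC AGT ATC CGT TCG ACG TCG CCA ACC CCA TTC CTG TAT AAA — no ATG→stop ORF.
Frame +2: TAT AGC ATG GCG GGC CGT CGG CGT CGC CCT ACA TAT ATC GCC ATC TCA GTA TCC GTT CGA CGT CGC CAA CCC CAT TCC TGT ATA — no ATG→stop ORF.
Frame +3: ATA GCA TGG CGG GCC GTC GGC GTC GCC CTA CAT ATA TCG CCA TCT CAG TAT CCG TTC GAC GTC GCC AAC CCC ATT CCT GTA TAA — no ATG→stop ORF.
Frame -1: TTT ATA CAG GAA TGG GGT TGG CGA CGT CGA ACG GAT ACT GAG ATG GCG ATA TAT GTA GGG CGA CGC CGA CGG CCC GCC ATG CTA TAA — ATG at 43, stop TAA at 85 → 45 nt; ATG at 79, stop TAA at 85 → 9 nt.
Frame -2: TTA TAC AGG AAT GGG GTT GGC GAC GTC GAA CGG ATA CTG AGA TGG CGA TAT ATG TAG GGC GAC GCC GAC GGC CCG CCA TGC TAT — ATG at 53, stop TAG at 56 → 6 nt.
Frame -3: TAT ACA GGA ATG GGG TTG GCG ACG TCG AAC GGA TAC TGA GAT GGC GAT ATA TGT AGG GCG ACG CCG ACG GCC CGC CAT GCT ATA — ATG at 12, stop TGA at 39 → 30 nt.
ORFs ≥ 6 nucleotides: frame -1 43–87 (45 nucleotides), frame -1 79–87 (9 nucleotides), frame -2 53–58 (6 nucleotides), frame -3 12–41 (30 nucleotides). Count = 4.

4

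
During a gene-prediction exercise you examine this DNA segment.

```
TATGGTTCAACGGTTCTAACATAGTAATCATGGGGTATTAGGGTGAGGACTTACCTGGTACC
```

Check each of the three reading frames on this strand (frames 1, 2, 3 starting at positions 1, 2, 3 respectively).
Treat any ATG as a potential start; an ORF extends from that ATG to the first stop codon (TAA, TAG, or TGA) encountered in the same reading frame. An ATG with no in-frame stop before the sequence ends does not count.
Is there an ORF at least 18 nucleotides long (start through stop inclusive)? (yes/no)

Frame 1: TAT GGT TCA ACG GTT CTA ACA TAG TAA TCA TGG GGT ATT AGG GTG AGG ACT TAC CTG GTA — no ATG→stop ORF.
Frame 2: ATG GTT CAA CGG TTC TAA CAT AGT AAT CAT GGG GTA TTA GGG TGA GGA CTT ACC TGG TAC — ATG at 2, stop TAA at 17 → 18 nt.
Frame 3: TGG TTC AAC GGT TCT AAC ATA GTA ATC ATG GGG TAT TAG GGT GAG GAC TTA CCT GGT ACC — ATG at 30, stop TAG at 39 → 12 nt.
Frame 2 has an ORF of 18 nucleotides (positions 2–19) ≥ 18, so yes.

yes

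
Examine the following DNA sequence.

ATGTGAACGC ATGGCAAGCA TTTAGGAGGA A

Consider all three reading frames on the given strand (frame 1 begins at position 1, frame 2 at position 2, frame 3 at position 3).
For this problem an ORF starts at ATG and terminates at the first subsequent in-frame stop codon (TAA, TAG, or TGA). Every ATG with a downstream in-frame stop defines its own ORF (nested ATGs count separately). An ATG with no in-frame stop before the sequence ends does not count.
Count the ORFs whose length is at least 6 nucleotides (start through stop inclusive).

Frame 1: ATG TGA ACG CAT GGC AAG CAT TTA GGA GGA — ATG at 1, stop TGA at 4 → 6 nt.
Frame 2: TGT GAA CGC ATG GCA AGC ATT TAG GAG GAA — ATG at 11, stop TAG at 23 → 15 nt.
Frame 3: GTG AAC GCA TGG CAA GCA TTT AGG AGG — no ATG→stop ORF.
ORFs ≥ 6 nucleotides: frame 1 1–6 (6 nucleotides), frame 2 11–25 (15 nucleotides). Count = 2.

2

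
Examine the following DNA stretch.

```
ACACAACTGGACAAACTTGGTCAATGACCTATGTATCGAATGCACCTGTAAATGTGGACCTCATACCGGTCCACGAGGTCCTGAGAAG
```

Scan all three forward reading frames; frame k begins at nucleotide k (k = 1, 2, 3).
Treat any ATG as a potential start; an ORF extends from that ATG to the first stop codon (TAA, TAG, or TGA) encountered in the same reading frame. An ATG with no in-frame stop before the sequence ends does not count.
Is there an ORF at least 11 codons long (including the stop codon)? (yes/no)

Frame 1: ACA CAA CTG GAC AAA CTT GGT CAA TGA CCT ATG TAT CGA ATG CAC CTG TAA ATG TGG ACC TCA TAC CGG TCC ACG AGG TCC TGA GAA — ATG at 31, stop TAA at 49 → 21 nt; ATG at 40, stop TAA at 49 → 12 nt; ATG at 52, stop TGA at 82 → 33 nt.
Frame 2: CAC AAC TGG ACA AAC TTG GTC AAT GAC CTA TGT ATC GAA TGC ACC TGT AAA TGT GGA CCT CAT ACC GGT CCA CGA GGT CCT GAG AAG — no ATG→stop ORF.
Frame 3: ACA ACT GGA CAA ACT TGG TCA ATG ACC TAT GTA TCG AAT GCA CCT GTA AAT GTG GAC CTC ATA CCG GTC CAC GAG GTC CTG AGA — no ATG→stop ORF.
Frame 1 has an ORF of 11 codons (positions 52–84) ≥ 11, so yes.

yes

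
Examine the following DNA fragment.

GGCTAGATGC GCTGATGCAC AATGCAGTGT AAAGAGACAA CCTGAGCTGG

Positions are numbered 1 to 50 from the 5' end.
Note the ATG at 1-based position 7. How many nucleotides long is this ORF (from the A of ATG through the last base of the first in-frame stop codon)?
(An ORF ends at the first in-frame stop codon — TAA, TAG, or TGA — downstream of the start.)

Codons from position 7: ATG (7–9), CGC (10–12), TGA (13–15).
TGA is the first in-frame stop; ORF spans 7–15, 9 nucleotides.

9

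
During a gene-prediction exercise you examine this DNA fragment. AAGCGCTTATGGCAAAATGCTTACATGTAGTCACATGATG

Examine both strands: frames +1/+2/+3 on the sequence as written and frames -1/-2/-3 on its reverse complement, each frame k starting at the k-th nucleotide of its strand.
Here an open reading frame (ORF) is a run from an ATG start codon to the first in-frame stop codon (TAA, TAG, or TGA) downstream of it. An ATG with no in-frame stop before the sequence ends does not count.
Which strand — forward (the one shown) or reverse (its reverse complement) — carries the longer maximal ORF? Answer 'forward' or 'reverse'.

forward

Reverse complement (5'→3'): CATCATGTGACTACATGTAAGCATTTTGCCATAAGCGCTT
Frame +1: AAG CGC TTA TGG CAA AAT GCT TAC ATG TAG TCA CAT GAT — ATG at 25, stop TAG at 28 → 6 nt.
Frame +2: AGC GCT TAT GGC AAA ATG CTT ACA TGT AGT CAC ATG ATG — no ATG→stop ORF.
Frame +3: GCG CTT ATG GCA AAA TGC TTA CAT GTA GTC ACA TGA — ATG at 9, stop TGA at 36 → 30 nt.
Frame -1: CAT CAT GTG ACT ACA TGT AAG CAT TTT GCC ATA AGC GCT — no ATG→stop ORF.
Frame -2: ATC ATG TGA CTA CAT GTA AGC ATT TTG CCA TAA GCG CTT — ATG at 5, stop TGA at 8 → 6 nt.
Frame -3: TCA TGT GAC TAC ATG TAA GCA TTT TGC CAT AAG CGC — ATG at 15, stop TAA at 18 → 6 nt.
Forward-strand max 30 nt; reverse-strand max 6 nt. The forward strand has the longer ORF.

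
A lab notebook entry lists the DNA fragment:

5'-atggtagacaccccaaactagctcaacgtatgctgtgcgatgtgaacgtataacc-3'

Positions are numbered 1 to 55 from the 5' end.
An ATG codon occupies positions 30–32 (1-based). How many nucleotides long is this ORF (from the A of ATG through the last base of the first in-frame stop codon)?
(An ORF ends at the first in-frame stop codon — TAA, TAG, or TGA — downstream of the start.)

24

Codons from position 30: ATG (30–32), CTG (33–35), TGC (36–38), GAT (39–41), GTG (42–44), AAC (45–47), GTA (48–50), TAA (51–53).
TAA is the first in-frame stop; ORF spans 30–53, 24 nucleotides.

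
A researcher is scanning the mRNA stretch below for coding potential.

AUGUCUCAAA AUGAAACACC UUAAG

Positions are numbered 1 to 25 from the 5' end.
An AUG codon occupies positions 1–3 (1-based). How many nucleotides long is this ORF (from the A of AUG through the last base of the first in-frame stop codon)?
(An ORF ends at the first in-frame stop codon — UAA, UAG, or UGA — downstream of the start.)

24

Codons from position 1: AUG (1–3), UCU (4–6), CAA (7–9), AAU (10–12), GAA (13–15), ACA (16–18), CCU (19–21), UAA (22–24).
UAA is the first in-frame stop; ORF spans 1–24, 24 nucleotides.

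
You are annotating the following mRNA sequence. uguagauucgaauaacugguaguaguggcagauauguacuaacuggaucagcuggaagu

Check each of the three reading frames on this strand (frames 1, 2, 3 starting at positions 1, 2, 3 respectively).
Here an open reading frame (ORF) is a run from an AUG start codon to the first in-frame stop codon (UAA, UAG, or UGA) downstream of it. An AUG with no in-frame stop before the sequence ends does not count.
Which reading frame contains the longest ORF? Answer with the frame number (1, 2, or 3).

1

Frame 1: UGU AGA UUC GAA UAA CUG GUA GUA GUG GCA GAU AUG UAC UAA CUG GAU CAG CUG GAA — AUG at 34, stop UAA at 40 → 9 nt.
Frame 2: GUA GAU UCG AAU AAC UGG UAG UAG UGG CAG AUA UGU ACU AAC UGG AUC AGC UGG AAG — no AUG→stop ORF.
Frame 3: UAG AUU CGA AUA ACU GGU AGU AGU GGC AGA UAU GUA CUA ACU GGA UCA GCU GGA AGU — no AUG→stop ORF.
Longest ORF is 9 nt in frame 1 (positions 34–42).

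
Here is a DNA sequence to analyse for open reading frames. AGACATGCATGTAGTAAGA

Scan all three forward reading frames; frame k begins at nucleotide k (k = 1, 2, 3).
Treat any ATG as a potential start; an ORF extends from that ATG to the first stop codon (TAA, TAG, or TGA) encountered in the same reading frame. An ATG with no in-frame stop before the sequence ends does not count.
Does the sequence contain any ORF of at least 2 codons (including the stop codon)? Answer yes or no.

Frame 1: AGA CAT GCA TGT AGT AAG — no ATG→stop ORF.
Frame 2: GAC ATG CAT GTA GTA AGA — no ATG→stop ORF.
Frame 3: ACA TGC ATG TAG TAA — ATG at 9, stop TAG at 12 → 6 nt.
Frame 3 has an ORF of 2 codons (positions 9–14) ≥ 2, so yes.

yes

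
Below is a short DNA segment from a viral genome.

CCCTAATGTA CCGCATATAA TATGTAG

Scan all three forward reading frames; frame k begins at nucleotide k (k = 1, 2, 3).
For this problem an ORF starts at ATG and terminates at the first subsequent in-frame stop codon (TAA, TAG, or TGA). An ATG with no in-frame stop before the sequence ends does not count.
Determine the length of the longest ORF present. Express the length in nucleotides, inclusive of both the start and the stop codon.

15

Frame 1: CCC TAA TGT ACC GCA TAT AAT ATG TAG — ATG at 22, stop TAG at 25 → 6 nt.
Frame 2: CCT AAT GTA CCG CAT ATA ATA TGT — no ATG→stop ORF.
Frame 3: CTA ATG TAC CGC ATA TAA TAT GTA — ATG at 6, stop TAA at 18 → 15 nt.
Longest: frame 3, positions 6–20, 15 nt = 5 codons = 4 aa. → 15 nucleotides.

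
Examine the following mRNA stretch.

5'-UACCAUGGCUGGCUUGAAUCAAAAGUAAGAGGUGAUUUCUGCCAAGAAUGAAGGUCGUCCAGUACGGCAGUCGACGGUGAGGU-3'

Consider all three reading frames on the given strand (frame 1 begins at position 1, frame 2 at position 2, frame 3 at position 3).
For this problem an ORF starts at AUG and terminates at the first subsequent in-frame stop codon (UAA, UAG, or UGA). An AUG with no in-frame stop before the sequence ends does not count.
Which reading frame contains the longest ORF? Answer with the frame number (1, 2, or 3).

Frame 1: UAC CAU GGC UGG CUU GAA UCA AAA GUA AGA GGU GAU UUC UGC CAA GAA UGA AGG UCG UCC AGU ACG GCA GUC GAC GGU GAG — no AUG→stop ORF.
Frame 2: ACC AUG GCU GGC UUG AAU CAA AAG UAA GAG GUG AUU UCU GCC AAG AAU GAA GGU CGU CCA GUA CGG CAG UCG ACG GUG AGG — AUG at 5, stop UAA at 26 → 24 nt.
Frame 3: CCA UGG CUG GCU UGA AUC AAA AGU AAG AGG UGA UUU CUG CCA AGA AUG AAG GUC GUC CAG UAC GGC AGU CGA CGG UGA GGU — AUG at 48, stop UGA at 78 → 33 nt.
Longest ORF is 33 nt in frame 3 (positions 48–80).

3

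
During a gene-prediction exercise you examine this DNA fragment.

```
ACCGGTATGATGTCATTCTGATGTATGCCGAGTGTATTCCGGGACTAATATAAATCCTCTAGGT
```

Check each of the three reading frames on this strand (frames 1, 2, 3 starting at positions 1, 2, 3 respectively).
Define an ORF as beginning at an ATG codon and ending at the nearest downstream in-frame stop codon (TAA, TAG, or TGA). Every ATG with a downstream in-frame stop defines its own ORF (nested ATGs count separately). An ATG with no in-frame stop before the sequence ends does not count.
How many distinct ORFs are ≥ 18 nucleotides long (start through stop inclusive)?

Frame 1: ACC GGT ATG ATG TCA TTC TGA TGT ATG CCG AGT GTA TTC CGG GAC TAA TAT AAA TCC TCT AGG — ATG at 7, stop TGA at 19 → 15 nt; ATG at 10, stop TGA at 19 → 12 nt; ATG at 25, stop TAA at 46 → 24 nt.
Frame 2: CCG GTA TGA TGT CAT TCT GAT GTA TGC CGA GTG TAT TCC GGG ACT AAT ATA AAT CCT CTA GGT — no ATG→stop ORF.
Frame 3: CGG TAT GAT GTC ATT CTG ATG TAT GCC GAG TGT ATT CCG GGA CTA ATA TAA ATC CTC TAG — ATG at 21, stop TAA at 51 → 33 nt.
ORFs ≥ 18 nucleotides: frame 1 25–48 (24 nucleotides), frame 3 21–53 (33 nucleotides). Count = 2.

2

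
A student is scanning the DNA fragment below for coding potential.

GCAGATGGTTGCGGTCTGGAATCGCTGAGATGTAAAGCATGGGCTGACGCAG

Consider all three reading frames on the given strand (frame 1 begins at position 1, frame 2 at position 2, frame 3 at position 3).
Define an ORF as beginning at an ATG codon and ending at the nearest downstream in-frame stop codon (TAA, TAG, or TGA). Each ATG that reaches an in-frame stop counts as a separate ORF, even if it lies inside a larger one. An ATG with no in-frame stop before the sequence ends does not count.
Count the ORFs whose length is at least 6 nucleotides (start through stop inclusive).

3

Frame 1: GCA GAT GGT TGC GGT CTG GAA TCG CTG AGA TGT AAA GCA TGG GCT GAC GCA — no ATG→stop ORF.
Frame 2: CAG ATG GTT GCG GTC TGG AAT CGC TGA GAT GTA AAG CAT GGG CTG ACG CAG — ATG at 5, stop TGA at 26 → 24 nt.
Frame 3: AGA TGG TTG CGG TCT GGA ATC GCT GAG ATG TAA AGC ATG GGC TGA CGC — ATG at 30, stop TAA at 33 → 6 nt; ATG at 39, stop TGA at 45 → 9 nt.
ORFs ≥ 6 nucleotides: frame 2 5–28 (24 nucleotides), frame 3 30–35 (6 nucleotides), frame 3 39–47 (9 nucleotides). Count = 3.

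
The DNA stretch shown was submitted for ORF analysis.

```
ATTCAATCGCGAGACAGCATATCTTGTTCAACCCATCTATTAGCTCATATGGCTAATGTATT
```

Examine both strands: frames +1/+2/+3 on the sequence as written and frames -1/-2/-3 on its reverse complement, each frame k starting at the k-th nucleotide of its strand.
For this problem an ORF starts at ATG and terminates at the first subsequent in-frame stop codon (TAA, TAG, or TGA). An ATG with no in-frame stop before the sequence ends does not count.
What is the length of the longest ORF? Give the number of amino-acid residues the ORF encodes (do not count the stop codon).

5

Reverse complement (5'→3'): AATACATTAGCCATATGAGCTAATAGATGGGTTGAACAAGATATGCTGTCTCGCGATTGAAT
Frame +1: ATT CAA TCG CGA GAC AGC ATA TCT TGT TCA ACC CAT CTA TTA GCT CAT ATG GCT AAT GTA — no ATG→stop ORF.
Frame +2: TTC AAT CGC GAG ACA GCA TAT CTT GTT CAA CCC ATC TAT TAG CTC ATA TGG CTA ATG TAT — no ATG→stop ORF.
Frame +3: TCA ATC GCG AGA CAG CAT ATC TTG TTC AAC CCA TCT ATT AGC TCA TAT GGC TAA TGT ATT — no ATG→stop ORF.
Frame -1: AAT ACA TTA GCC ATA TGA GCT AAT AGA TGG GTT GAA CAA GAT ATG CTG TCT CGC GAT TGA — ATG at 43, stop TGA at 58 → 18 nt.
Frame -2: ATA CAT TAG CCA TAT GAG CTA ATA GAT GGG TTG AAC AAG ATA TGC TGT CTC GCG ATT GAA — no ATG→stop ORF.
Frame -3: TAC ATT AGC CAT ATG AGC TAA TAG ATG GGT TGA ACA AGA TAT GCT GTC TCG CGA TTG AAT — ATG at 15, stop TAA at 21 → 9 nt; ATG at 27, stop TGA at 33 → 9 nt.
Longest: frame -1, positions 43–60, 18 nt = 6 codons = 5 aa. → 5 amino acids.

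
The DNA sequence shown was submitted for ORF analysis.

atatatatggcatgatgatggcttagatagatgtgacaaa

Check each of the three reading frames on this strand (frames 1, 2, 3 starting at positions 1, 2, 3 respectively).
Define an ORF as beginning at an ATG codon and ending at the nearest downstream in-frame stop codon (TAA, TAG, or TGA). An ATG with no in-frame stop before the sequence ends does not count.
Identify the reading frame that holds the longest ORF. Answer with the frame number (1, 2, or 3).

3

Frame 1: ATA TAT ATG GCA TGA TGA TGG CTT AGA TAG ATG TGA CAA — ATG at 7, stop TGA at 13 → 9 nt; ATG at 31, stop TGA at 34 → 6 nt.
Frame 2: TAT ATA TGG CAT GAT GAT GGC TTA GAT AGA TGT GAC AAA — no ATG→stop ORF.
Frame 3: ATA TAT GGC ATG ATG ATG GCT TAG ATA GAT GTG ACA — ATG at 12, stop TAG at 24 → 15 nt; ATG at 15, stop TAG at 24 → 12 nt; ATG at 18, stop TAG at 24 → 9 nt.
Longest ORF is 15 nt in frame 3 (positions 12–26).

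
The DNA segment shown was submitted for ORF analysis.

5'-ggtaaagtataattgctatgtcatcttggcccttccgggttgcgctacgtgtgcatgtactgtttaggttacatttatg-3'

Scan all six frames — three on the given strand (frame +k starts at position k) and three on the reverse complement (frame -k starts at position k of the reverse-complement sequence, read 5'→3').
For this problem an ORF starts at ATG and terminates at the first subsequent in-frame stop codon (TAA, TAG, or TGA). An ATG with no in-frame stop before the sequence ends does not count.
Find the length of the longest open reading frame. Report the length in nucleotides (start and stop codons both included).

Reverse complement (5'→3'): CATAAATGTAACCTAAACAGTACATGCACACGTAGCGCAACCCGGAAGGGCCAAGATGACATAGCAATTATACTTTACC
Frame +1: GGT AAA GTA TAA TTG CTA TGT CAT CTT GGC CCT TCC GGG TTG CGC TAC GTG TGC ATG TAC TGT TTA GGT TAC ATT TAT — no ATG→stop ORF.
Frame +2: GTA AAG TAT AAT TGC TAT GTC ATC TTG GCC CTT CCG GGT TGC GCT ACG TGT GCA TGT ACT GTT TAG GTT ACA TTT ATG — no ATG→stop ORF.
Frame +3: TAA AGT ATA ATT GCT ATG TCA TCT TGG CCC TTC CGG GTT GCG CTA CGT GTG CAT GTA CTG TTT AGG TTA CAT TTA — no ATG→stop ORF.
Frame -1: CAT AAA TGT AAC CTA AAC AGT ACA TGC ACA CGT AGC GCA ACC CGG AAG GGC CAA GAT GAC ATA GCA ATT ATA CTT TAC — no ATG→stop ORF.
Frame -2: ATA AAT GTA ACC TAA ACA GTA CAT GCA CAC GTA GCG CAA CCC GGA AGG GCC AAG ATG ACA TAG CAA TTA TAC TTT ACC — ATG at 56, stop TAG at 62 → 9 nt.
Frame -3: TAA ATG TAA CCT AAA CAG TAC ATG CAC ACG TAG CGC AAC CCG GAA GGG CCA AGA TGA CAT AGC AAT TAT ACT TTA — ATG at 6, stop TAA at 9 → 6 nt; ATG at 24, stop TAG at 33 → 12 nt.
Longest: frame -3, positions 24–35, 12 nt = 4 codons = 3 aa. → 12 nucleotides.

12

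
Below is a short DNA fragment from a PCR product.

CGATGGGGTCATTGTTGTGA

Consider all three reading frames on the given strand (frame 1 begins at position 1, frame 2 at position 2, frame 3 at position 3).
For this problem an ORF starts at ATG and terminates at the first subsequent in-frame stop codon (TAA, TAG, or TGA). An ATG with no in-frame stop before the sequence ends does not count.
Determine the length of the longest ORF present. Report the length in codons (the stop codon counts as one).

6

Frame 1: CGA TGG GGT CAT TGT TGT — no ATG→stop ORF.
Frame 2: GAT GGG GTC ATT GTT GTG — no ATG→stop ORF.
Frame 3: ATG GGG TCA TTG TTG TGA — ATG at 3, stop TGA at 18 → 18 nt.
Longest: frame 3, positions 3–20, 18 nt = 6 codons = 5 aa. → 6 codons.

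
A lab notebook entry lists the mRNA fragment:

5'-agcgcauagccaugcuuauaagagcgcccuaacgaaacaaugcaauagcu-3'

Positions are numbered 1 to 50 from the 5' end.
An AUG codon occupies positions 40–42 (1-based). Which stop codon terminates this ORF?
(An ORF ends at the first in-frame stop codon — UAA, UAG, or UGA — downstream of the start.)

Codons from position 40: AUG (40–42), CAA (43–45), UAG (46–48).
The first in-frame stop codon is UAG.

UAG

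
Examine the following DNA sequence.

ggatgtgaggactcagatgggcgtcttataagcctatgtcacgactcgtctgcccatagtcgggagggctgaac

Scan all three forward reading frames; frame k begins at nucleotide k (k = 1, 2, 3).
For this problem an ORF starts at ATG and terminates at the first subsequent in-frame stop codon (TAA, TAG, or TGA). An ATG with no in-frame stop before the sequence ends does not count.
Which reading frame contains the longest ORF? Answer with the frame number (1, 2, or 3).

3

Frame 1: GGA TGT GAG GAC TCA GAT GGG CGT CTT ATA AGC CTA TGT CAC GAC TCG TCT GCC CAT AGT CGG GAG GGC TGA — no ATG→stop ORF.
Frame 2: GAT GTG AGG ACT CAG ATG GGC GTC TTA TAA GCC TAT GTC ACG ACT CGT CTG CCC ATA GTC GGG AGG GCT GAA — ATG at 17, stop TAA at 29 → 15 nt.
Frame 3: ATG TGA GGA CTC AGA TGG GCG TCT TAT AAG CCT ATG TCA CGA CTC GTC TGC CCA TAG TCG GGA GGG CTG AAC — ATG at 3, stop TGA at 6 → 6 nt; ATG at 36, stop TAG at 57 → 24 nt.
Longest ORF is 24 nt in frame 3 (positions 36–59).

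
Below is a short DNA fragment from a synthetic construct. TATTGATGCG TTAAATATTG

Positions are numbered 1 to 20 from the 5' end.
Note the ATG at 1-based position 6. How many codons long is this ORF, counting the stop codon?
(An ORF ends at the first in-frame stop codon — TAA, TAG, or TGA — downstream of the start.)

Codons from position 6: ATG (6–8), CGT (9–11), TAA (12–14).
TAA is the first in-frame stop; that's 3 codons including the stop.

3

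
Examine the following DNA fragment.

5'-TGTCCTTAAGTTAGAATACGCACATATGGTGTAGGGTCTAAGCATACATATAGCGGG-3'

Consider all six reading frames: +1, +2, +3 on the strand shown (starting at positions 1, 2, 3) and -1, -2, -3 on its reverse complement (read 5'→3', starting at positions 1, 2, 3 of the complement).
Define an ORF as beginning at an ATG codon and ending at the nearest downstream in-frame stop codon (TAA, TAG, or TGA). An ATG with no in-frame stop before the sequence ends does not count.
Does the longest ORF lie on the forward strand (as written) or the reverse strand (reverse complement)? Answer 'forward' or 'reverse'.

reverse

Reverse complement (5'→3'): CCCGCTATATGTATGCTTAGACCCTACACCATATGTGCGTATTCTAACTTAAGGACA
Frame +1: TGT CCT TAA GTT AGA ATA CGC ACA TAT GGT GTA GGG TCT AAG CAT ACA TAT AGC GGG — no ATG→stop ORF.
Frame +2: GTC CTT AAG TTA GAA TAC GCA CAT ATG GTG TAG GGT CTA AGC ATA CAT ATA GCG — ATG at 26, stop TAG at 32 → 9 nt.
Frame +3: TCC TTA AGT TAG AAT ACG CAC ATA TGG TGT AGG GTC TAA GCA TAC ATA TAG CGG — no ATG→stop ORF.
Frame -1: CCC GCT ATA TGT ATG CTT AGA CCC TAC ACC ATA TGT GCG TAT TCT AAC TTA AGG ACA — no ATG→stop ORF.
Frame -2: CCG CTA TAT GTA TGC TTA GAC CCT ACA CCA TAT GTG CGT ATT CTA ACT TAA GGA — no ATG→stop ORF.
Frame -3: CGC TAT ATG TAT GCT TAG ACC CTA CAC CAT ATG TGC GTA TTC TAA CTT AAG GAC — ATG at 9, stop TAG at 18 → 12 nt; ATG at 33, stop TAA at 45 → 15 nt.
Forward-strand max 9 nt; reverse-strand max 15 nt. The reverse strand has the longer ORF.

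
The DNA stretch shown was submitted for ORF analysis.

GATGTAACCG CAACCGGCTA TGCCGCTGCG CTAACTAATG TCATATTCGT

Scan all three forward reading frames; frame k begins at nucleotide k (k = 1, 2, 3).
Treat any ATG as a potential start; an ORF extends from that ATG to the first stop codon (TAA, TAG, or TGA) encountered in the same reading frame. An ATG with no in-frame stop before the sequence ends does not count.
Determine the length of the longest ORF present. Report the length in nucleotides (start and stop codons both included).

Frame 1: GAT GTA ACC GCA ACC GGC TAT GCC GCT GCG CTA ACT AAT GTC ATA TTC — no ATG→stop ORF.
Frame 2: ATG TAA CCG CAA CCG GCT ATG CCG CTG CGC TAA CTA ATG TCA TAT TCG — ATG at 2, stop TAA at 5 → 6 nt; ATG at 20, stop TAA at 32 → 15 nt.
Frame 3: TGT AAC CGC AAC CGG CTA TGC CGC TGC GCT AAC TAA TGT CAT ATT CGT — no ATG→stop ORF.
Longest: frame 2, positions 20–34, 15 nt = 5 codons = 4 aa. → 15 nucleotides.

15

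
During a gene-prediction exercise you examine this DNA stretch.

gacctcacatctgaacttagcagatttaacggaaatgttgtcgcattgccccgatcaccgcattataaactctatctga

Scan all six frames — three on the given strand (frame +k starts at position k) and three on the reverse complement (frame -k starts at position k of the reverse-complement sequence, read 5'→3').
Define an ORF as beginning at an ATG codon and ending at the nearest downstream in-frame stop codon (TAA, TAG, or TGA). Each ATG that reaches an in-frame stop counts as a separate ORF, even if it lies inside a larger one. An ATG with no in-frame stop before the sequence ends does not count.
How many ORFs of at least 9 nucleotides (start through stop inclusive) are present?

3

Reverse complement (5'→3'): TCAGATAGAGTTTATAATGCGGTGATCGGGGCAATGCGACAACATTTCCGTTAAATCTGCTAAGTTCAGATGTGAGGTC
Frame +1: GAC CTC ACA TCT GAA CTT AGC AGA TTT AAC GGA AAT GTT GTC GCA TTG CCC CGA TCA CCG CAT TAT AAA CTC TAT CTG — no ATG→stop ORF.
Frame +2: ACC TCA CAT CTG AAC TTA GCA GAT TTA ACG GAA ATG TTG TCG CAT TGC CCC GAT CAC CGC ATT ATA AAC TCT ATC TGA — ATG at 35, stop TGA at 77 → 45 nt.
Frame +3: CCT CAC ATC TGA ACT TAG CAG ATT TAA CGG AAA TGT TGT CGC ATT GCC CCG ATC ACC GCA TTA TAA ACT CTA TCT — no ATG→stop ORF.
Frame -1: TCA GAT AGA GTT TAT AAT GCG GTG ATC GGG GCA ATG CGA CAA CAT TTC CGT TAA ATC TGC TAA GTT CAG ATG TGA GGT — ATG at 34, stop TAA at 52 → 21 nt; ATG at 70, stop TGA at 73 → 6 nt.
Frame -2: CAG ATA GAG TTT ATA ATG CGG TGA TCG GGG CAA TGC GAC AAC ATT TCC GTT AAA TCT GCT AAG TTC AGA TGT GAG GTC — ATG at 17, stop TGA at 23 → 9 nt.
Frame -3: AGA TAG AGT TTA TAA TGC GGT GAT CGG GGC AAT GCG ACA ACA TTT CCG TTA AAT CTG CTA AGT TCA GAT GTG AGG — no ATG→stop ORF.
ORFs ≥ 9 nucleotides: frame +2 35–79 (45 nucleotides), frame -1 34–54 (21 nucleotides), frame -2 17–25 (9 nucleotides). Count = 3.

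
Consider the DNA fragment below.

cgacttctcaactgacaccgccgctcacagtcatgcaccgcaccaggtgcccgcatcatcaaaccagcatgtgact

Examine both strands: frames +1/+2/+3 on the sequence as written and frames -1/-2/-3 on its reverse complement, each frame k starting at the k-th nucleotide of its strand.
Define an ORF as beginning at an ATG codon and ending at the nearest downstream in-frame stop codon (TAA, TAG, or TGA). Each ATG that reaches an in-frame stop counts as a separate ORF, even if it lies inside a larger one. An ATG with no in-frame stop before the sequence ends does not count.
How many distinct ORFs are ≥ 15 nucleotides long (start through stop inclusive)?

2

Reverse complement (5'→3'): AGTCACATGCTGGTTTGATGATGCGGGCACCTGGTGCGGTGCATGACTGTGAGCGGCGGTGTCAGTTGAGAAGTCG
Frame +1: CGA CTT CTC AAC TGA CAC CGC CGC TCA CAG TCA TGC ACC GCA CCA GGT GCC CGC ATC ATC AAA CCA GCA TGT GAC — no ATG→stop ORF.
Frame +2: GAC TTC TCA ACT GAC ACC GCC GCT CAC AGT CAT GCA CCG CAC CAG GTG CCC GCA TCA TCA AAC CAG CAT GTG ACT — no ATG→stop ORF.
Frame +3: ACT TCT CAA CTG ACA CCG CCG CTC ACA GTC ATG CAC CGC ACC AGG TGC CCG CAT CAT CAA ACC AGC ATG TGA — ATG at 33, stop TGA at 72 → 42 nt; ATG at 69, stop TGA at 72 → 6 nt.
Frame -1: AGT CAC ATG CTG GTT TGA TGA TGC GGG CAC CTG GTG CGG TGC ATG ACT GTG AGC GGC GGT GTC AGT TGA GAA GTC — ATG at 7, stop TGA at 16 → 12 nt; ATG at 43, stop TGA at 67 → 27 nt.
Frame -2: GTC ACA TGC TGG TTT GAT GAT GCG GGC ACC TGG TGC GGT GCA TGA CTG TGA GCG GCG GTG TCA GTT GAG AAG TCG — no ATG→stop ORF.
Frame -3: TCA CAT GCT GGT TTG ATG ATG CGG GCA CCT GGT GCG GTG CAT GAC TGT GAG CGG CGG TGT CAG TTG AGA AGT — no ATG→stop ORF.
ORFs ≥ 15 nucleotides: frame +3 33–74 (42 nucleotides), frame -1 43–69 (27 nucleotides). Count = 2.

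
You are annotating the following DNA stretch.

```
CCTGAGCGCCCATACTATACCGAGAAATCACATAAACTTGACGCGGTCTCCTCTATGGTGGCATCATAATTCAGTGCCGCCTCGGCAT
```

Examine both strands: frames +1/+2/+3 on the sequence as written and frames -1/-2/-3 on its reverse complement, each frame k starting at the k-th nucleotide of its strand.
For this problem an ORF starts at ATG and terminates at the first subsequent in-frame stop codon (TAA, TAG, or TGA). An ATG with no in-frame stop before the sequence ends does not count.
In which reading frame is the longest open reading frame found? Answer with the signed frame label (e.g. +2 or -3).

-1

Reverse complement (5'→3'): ATGCCGAGGCGGCACTGAATTATGATGCCACCATAGAGGAGACCGCGTCAAGTTTATGTGATTTCTCGGTATAGTATGGGCGCTCAGG
Frame +1: CCT GAG CGC CCA TAC TAT ACC GAG AAA TCA CAT AAA CTT GAC GCG GTC TCC TCT ATG GTG GCA TCA TAA TTC AGT GCC GCC TCG GCA — ATG at 55, stop TAA at 67 → 15 nt.
Frame +2: CTG AGC GCC CAT ACT ATA CCG AGA AAT CAC ATA AAC TTG ACG CGG TCT CCT CTA TGG TGG CAT CAT AAT TCA GTG CCG CCT CGG CAT — no ATG→stop ORF.
Frame +3: TGA GCG CCC ATA CTA TAC CGA GAA ATC ACA TAA ACT TGA CGC GGT CTC CTC TAT GGT GGC ATC ATA ATT CAG TGC CGC CTC GGC — no ATG→stop ORF.
Frame -1: ATG CCG AGG CGG CAC TGA ATT ATG ATG CCA CCA TAG AGG AGA CCG CGT CAA GTT TAT GTG ATT TCT CGG TAT AGT ATG GGC GCT CAG — ATG at 1, stop TGA at 16 → 18 nt; ATG at 22, stop TAG at 34 → 15 nt; ATG at 25, stop TAG at 34 → 12 nt.
Frame -2: TGC CGA GGC GGC ACT GAA TTA TGA TGC CAC CAT AGA GGA GAC CGC GTC AAG TTT ATG TGA TTT CTC GGT ATA GTA TGG GCG CTC AGG — ATG at 56, stop TGA at 59 → 6 nt.
Frame -3: GCC GAG GCG GCA CTG AAT TAT GAT GCC ACC ATA GAG GAG ACC GCG TCA AGT TTA TGT GAT TTC TCG GTA TAG TAT GGG CGC TCA — no ATG→stop ORF.
Longest ORF is 18 nt in frame -1 (positions 1–18).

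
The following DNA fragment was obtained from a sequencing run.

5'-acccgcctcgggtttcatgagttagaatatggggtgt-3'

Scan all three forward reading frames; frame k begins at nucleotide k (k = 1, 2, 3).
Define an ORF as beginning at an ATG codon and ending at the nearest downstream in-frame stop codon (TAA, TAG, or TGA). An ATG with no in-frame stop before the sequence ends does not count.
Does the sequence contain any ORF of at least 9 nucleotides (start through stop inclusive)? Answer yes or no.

Frame 1: ACC CGC CTC GGG TTT CAT GAG TTA GAA TAT GGG GTG — no ATG→stop ORF.
Frame 2: CCC GCC TCG GGT TTC ATG AGT TAG AAT ATG GGG TGT — ATG at 17, stop TAG at 23 → 9 nt.
Frame 3: CCG CCT CGG GTT TCA TGA GTT AGA ATA TGG GGT — no ATG→stop ORF.
Frame 2 has an ORF of 9 nucleotides (positions 17–25) ≥ 9, so yes.

yes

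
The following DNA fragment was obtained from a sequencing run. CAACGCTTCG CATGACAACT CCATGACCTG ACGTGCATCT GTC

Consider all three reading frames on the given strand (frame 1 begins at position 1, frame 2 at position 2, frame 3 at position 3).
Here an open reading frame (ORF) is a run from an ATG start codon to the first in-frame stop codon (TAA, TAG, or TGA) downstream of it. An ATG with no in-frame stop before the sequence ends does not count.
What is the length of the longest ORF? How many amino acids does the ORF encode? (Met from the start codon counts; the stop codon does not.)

Frame 1: CAA CGC TTC GCA TGA CAA CTC CAT GAC CTG ACG TGC ATC TGT — no ATG→stop ORF.
Frame 2: AAC GCT TCG CAT GAC AAC TCC ATG ACC TGA CGT GCA TCT GTC — ATG at 23, stop TGA at 29 → 9 nt.
Frame 3: ACG CTT CGC ATG ACA ACT CCA TGA CCT GAC GTG CAT CTG — ATG at 12, stop TGA at 24 → 15 nt.
Longest: frame 3, positions 12–26, 15 nt = 5 codons = 4 aa. → 4 amino acids.

4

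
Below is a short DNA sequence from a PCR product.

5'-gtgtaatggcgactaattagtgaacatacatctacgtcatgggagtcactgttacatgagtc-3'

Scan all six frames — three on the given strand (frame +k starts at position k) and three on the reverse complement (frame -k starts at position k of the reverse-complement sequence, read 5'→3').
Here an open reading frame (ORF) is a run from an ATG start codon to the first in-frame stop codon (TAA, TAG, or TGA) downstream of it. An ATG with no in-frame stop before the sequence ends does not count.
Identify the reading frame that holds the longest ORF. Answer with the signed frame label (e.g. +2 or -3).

Reverse complement (5'→3'): GACTCATGTAACAGTGACTCCCATGACGTAGATGTATGTTCACTAATTAGTCGCCATTACAC
Frame +1: GTG TAA TGG CGA CTA ATT AGT GAA CAT ACA TCT ACG TCA TGG GAG TCA CTG TTA CAT GAG — no ATG→stop ORF.
Frame +2: TGT AAT GGC GAC TAA TTA GTG AAC ATA CAT CTA CGT CAT GGG AGT CAC TGT TAC ATG AGT — no ATG→stop ORF.
Frame +3: GTA ATG GCG ACT AAT TAG TGA ACA TAC ATC TAC GTC ATG GGA GTC ACT GTT ACA TGA GTC — ATG at 6, stop TAG at 18 → 15 nt; ATG at 39, stop TGA at 57 → 21 nt.
Frame -1: GAC TCA TGT AAC AGT GAC TCC CAT GAC GTA GAT GTA TGT TCA CTA ATT AGT CGC CAT TAC — no ATG→stop ORF.
Frame -2: ACT CAT GTA ACA GTG ACT CCC ATG ACG TAG ATG TAT GTT CAC TAA TTA GTC GCC ATT ACA — ATG at 23, stop TAG at 29 → 9 nt; ATG at 32, stop TAA at 44 → 15 nt.
Frame -3: CTC ATG TAA CAG TGA CTC CCA TGA CGT AGA TGT ATG TTC ACT AAT TAG TCG CCA TTA CAC — ATG at 6, stop TAA at 9 → 6 nt; ATG at 36, stop TAG at 48 → 15 nt.
Longest ORF is 21 nt in frame +3 (positions 39–59).

+3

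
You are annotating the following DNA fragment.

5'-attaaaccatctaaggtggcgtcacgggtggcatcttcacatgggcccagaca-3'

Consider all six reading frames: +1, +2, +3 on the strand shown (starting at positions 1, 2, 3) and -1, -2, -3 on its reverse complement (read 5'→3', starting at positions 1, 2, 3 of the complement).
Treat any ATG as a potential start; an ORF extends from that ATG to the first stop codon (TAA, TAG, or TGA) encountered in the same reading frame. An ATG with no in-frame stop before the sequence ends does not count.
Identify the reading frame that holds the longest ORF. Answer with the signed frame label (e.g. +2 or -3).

-2

Reverse complement (5'→3'): TGTCTGGGCCCATGTGAAGATGCCACCCGTGACGCCACCTTAGATGGTTTAAT
Frame +1: ATT AAA CCA TCT AAG GTG GCG TCA CGG GTG GCA TCT TCA CAT GGG CCC AGA — no ATG→stop ORF.
Frame +2: TTA AAC CAT CTA AGG TGG CGT CAC GGG TGG CAT CTT CAC ATG GGC CCA GAC — no ATG→stop ORF.
Frame +3: TAA ACC ATC TAA GGT GGC GTC ACG GGT GGC ATC TTC ACA TGG GCC CAG ACA — no ATG→stop ORF.
Frame -1: TGT CTG GGC CCA TGT GAA GAT GCC ACC CGT GAC GCC ACC TTA GAT GGT TTA — no ATG→stop ORF.
Frame -2: GTC TGG GCC CAT GTG AAG ATG CCA CCC GTG ACG CCA CCT TAG ATG GTT TAA — ATG at 20, stop TAG at 41 → 24 nt; ATG at 44, stop TAA at 50 → 9 nt.
Frame -3: TCT GGG CCC ATG TGA AGA TGC CAC CCG TGA CGC CAC CTT AGA TGG TTT AAT — ATG at 12, stop TGA at 15 → 6 nt.
Longest ORF is 24 nt in frame -2 (positions 20–43).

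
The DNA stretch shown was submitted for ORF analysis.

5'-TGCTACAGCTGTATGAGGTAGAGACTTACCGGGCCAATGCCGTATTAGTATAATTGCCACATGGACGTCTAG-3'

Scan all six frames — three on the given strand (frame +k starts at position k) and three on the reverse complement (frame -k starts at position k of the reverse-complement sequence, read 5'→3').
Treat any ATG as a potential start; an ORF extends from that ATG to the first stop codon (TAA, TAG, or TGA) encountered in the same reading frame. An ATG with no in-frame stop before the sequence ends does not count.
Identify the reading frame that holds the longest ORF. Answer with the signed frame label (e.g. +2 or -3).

-2

Reverse complement (5'→3'): CTAGACGTCCATGTGGCAATTATACTAATACGGCATTGGCCCGGTAAGTCTCTACCTCATACAGCTGTAGCA
Frame +1: TGC TAC AGC TGT ATG AGG TAG AGA CTT ACC GGG CCA ATG CCG TAT TAG TAT AAT TGC CAC ATG GAC GTC TAG — ATG at 13, stop TAG at 19 → 9 nt; ATG at 37, stop TAG at 46 → 12 nt; ATG at 61, stop TAG at 70 → 12 nt.
Frame +2: GCT ACA GCT GTA TGA GGT AGA GAC TTA CCG GGC CAA TGC CGT ATT AGT ATA ATT GCC ACA TGG ACG TCT — no ATG→stop ORF.
Frame +3: CTA CAG CTG TAT GAG GTA GAG ACT TAC CGG GCC AAT GCC GTA TTA GTA TAA TTG CCA CAT GGA CGT CTA — no ATG→stop ORF.
Frame -1: CTA GAC GTC CAT GTG GCA ATT ATA CTA ATA CGG CAT TGG CCC GGT AAG TCT CTA CCT CAT ACA GCT GTA GCA — no ATG→stop ORF.
Frame -2: TAG ACG TCC ATG TGG CAA TTA TAC TAA TAC GGC ATT GGC CCG GTA AGT CTC TAC CTC ATA CAG CTG TAG — ATG at 11, stop TAA at 26 → 18 nt.
Frame -3: AGA CGT CCA TGT GGC AAT TAT ACT AAT ACG GCA TTG GCC CGG TAA GTC TCT ACC TCA TAC AGC TGT AGC — no ATG→stop ORF.
Longest ORF is 18 nt in frame -2 (positions 11–28).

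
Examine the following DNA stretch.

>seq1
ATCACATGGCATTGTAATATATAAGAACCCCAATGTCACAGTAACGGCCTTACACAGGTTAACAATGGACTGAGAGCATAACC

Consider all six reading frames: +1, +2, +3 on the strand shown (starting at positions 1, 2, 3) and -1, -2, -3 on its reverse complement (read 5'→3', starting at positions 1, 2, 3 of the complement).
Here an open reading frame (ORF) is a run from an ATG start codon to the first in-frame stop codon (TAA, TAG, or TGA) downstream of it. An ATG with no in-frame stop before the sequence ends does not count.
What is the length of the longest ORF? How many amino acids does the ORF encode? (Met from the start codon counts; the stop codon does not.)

6

Reverse complement (5'→3'): GGTTATGCTCTCAGTCCATTGTTAACCTGTGTAAGGCCGTTACTGTGACATTGGGGTTCTTATATATTACAATGCCATGTGAT
Frame +1: ATC ACA TGG CAT TGT AAT ATA TAA GAA CCC CAA TGT CAC AGT AAC GGC CTT ACA CAG GTT AAC AAT GGA CTG AGA GCA TAA — no ATG→stop ORF.
Frame +2: TCA CAT GGC ATT GTA ATA TAT AAG AAC CCC AAT GTC ACA GTA ACG GCC TTA CAC AGG TTA ACA ATG GAC TGA GAG CAT AAC — ATG at 65, stop TGA at 71 → 9 nt.
Frame +3: CAC ATG GCA TTG TAA TAT ATA AGA ACC CCA ATG TCA CAG TAA CGG CCT TAC ACA GGT TAA CAA TGG ACT GAG AGC ATA ACC — ATG at 6, stop TAA at 15 → 12 nt; ATG at 33, stop TAA at 42 → 12 nt.
Frame -1: GGT TAT GCT CTC AGT CCA TTG TTA ACC TGT GTA AGG CCG TTA CTG TGA CAT TGG GGT TCT TAT ATA TTA CAA TGC CAT GTG — no ATG→stop ORF.
Frame -2: GTT ATG CTC TCA GTC CAT TGT TAA CCT GTG TAA GGC CGT TAC TGT GAC ATT GGG GTT CTT ATA TAT TAC AAT GCC ATG TGA — ATG at 5, stop TAA at 23 → 21 nt; ATG at 77, stop TGA at 80 → 6 nt.
Frame -3: TTA TGC TCT CAG TCC ATT GTT AAC CTG TGT AAG GCC GTT ACT GTG ACA TTG GGG TTC TTA TAT ATT ACA ATG CCA TGT GAT — no ATG→stop ORF.
Longest: frame -2, positions 5–25, 21 nt = 7 codons = 6 aa. → 6 amino acids.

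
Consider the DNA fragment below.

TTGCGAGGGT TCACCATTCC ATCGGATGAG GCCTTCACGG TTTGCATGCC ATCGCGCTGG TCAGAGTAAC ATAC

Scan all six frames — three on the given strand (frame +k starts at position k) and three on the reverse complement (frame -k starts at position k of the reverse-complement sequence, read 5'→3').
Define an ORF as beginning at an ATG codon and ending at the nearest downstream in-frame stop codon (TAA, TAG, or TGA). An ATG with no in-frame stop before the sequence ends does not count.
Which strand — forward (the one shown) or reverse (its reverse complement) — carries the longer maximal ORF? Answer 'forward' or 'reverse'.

forward

Reverse complement (5'→3'): GTATGTTACTCTGACCAGCGCGATGGCATGCAAACCGTGAAGGCCTCATCCGATGGAATGGTGAACCCTCGCAA
Frame +1: TTG CGA GGG TTC ACC ATT CCA TCG GAT GAG GCC TTC ACG GTT TGC ATG CCA TCG CGC TGG TCA GAG TAA CAT — ATG at 46, stop TAA at 67 → 24 nt.
Frame +2: TGC GAG GGT TCA CCA TTC CAT CGG ATG AGG CCT TCA CGG TTT GCA TGC CAT CGC GCT GGT CAG AGT AAC ATA — no ATG→stop ORF.
Frame +3: GCG AGG GTT CAC CAT TCC ATC GGA TGA GGC CTT CAC GGT TTG CAT GCC ATC GCG CTG GTC AGA GTA ACA TAC — no ATG→stop ORF.
Frame -1: GTA TGT TAC TCT GAC CAG CGC GAT GGC ATG CAA ACC GTG AAG GCC TCA TCC GAT GGA ATG GTG AAC CCT CGC — no ATG→stop ORF.
Frame -2: TAT GTT ACT CTG ACC AGC GCG ATG GCA TGC AAA CCG TGA AGG CCT CAT CCG ATG GAA TGG TGA ACC CTC GCA — ATG at 23, stop TGA at 38 → 18 nt; ATG at 53, stop TGA at 62 → 12 nt.
Frame -3: ATG TTA CTC TGA CCA GCG CGA TGG CAT GCA AAC CGT GAA GGC CTC ATC CGA TGG AAT GGT GAA CCC TCG CAA — ATG at 3, stop TGA at 12 → 12 nt.
Forward-strand max 24 nt; reverse-strand max 18 nt. The forward strand has the longer ORF.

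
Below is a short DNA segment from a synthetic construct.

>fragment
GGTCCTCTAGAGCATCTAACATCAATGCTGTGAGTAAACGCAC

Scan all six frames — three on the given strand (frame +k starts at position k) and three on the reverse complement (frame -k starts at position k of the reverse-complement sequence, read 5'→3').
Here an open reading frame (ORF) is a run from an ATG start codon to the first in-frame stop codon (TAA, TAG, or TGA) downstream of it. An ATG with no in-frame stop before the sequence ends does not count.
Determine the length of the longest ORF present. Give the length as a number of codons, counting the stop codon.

Reverse complement (5'→3'): GTGCGTTTACTCACAGCATTGATGTTAGATGCTCTAGAGGACC
Frame +1: GGT CCT CTA GAG CAT CTA ACA TCA ATG CTG TGA GTA AAC GCA — ATG at 25, stop TGA at 31 → 9 nt.
Frame +2: GTC CTC TAG AGC ATC TAA CAT CAA TGC TGT GAG TAA ACG CAC — no ATG→stop ORF.
Frame +3: TCC TCT AGA GCA TCT AAC ATC AAT GCT GTG AGT AAA CGC — no ATG→stop ORF.
Frame -1: GTG CGT TTA CTC ACA GCA TTG ATG TTA GAT GCT CTA GAG GAC — no ATG→stop ORF.
Frame -2: TGC GTT TAC TCA CAG CAT TGA TGT TAG ATG CTC TAG AGG ACC — ATG at 29, stop TAG at 35 → 9 nt.
Frame -3: GCG TTT ACT CAC AGC ATT GAT GTT AGA TGC TCT AGA GGA — no ATG→stop ORF.
Longest: frame +1, positions 25–33, 9 nt = 3 codons = 2 aa. → 3 codons.

3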